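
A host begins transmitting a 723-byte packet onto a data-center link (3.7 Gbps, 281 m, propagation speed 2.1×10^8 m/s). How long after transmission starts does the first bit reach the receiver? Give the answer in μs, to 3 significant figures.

First bit experiences only propagation delay: d/s = 281/210000000 = 1.34 μs.

1.34 μs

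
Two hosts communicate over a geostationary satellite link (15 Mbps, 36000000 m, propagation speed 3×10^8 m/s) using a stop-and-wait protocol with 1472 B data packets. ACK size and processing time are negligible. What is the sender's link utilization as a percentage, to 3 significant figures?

0.326 %

t_tx = L/R = 11776/15000000 = 0.000785067 s.
t_prop = 36000000/300000000 = 0.12 s; RTT = 0.24 s.
Cycle = t_tx + RTT = 0.240785 s.
Utilization = t_tx / cycle = 0.000785067/0.240785 = 0.326 %.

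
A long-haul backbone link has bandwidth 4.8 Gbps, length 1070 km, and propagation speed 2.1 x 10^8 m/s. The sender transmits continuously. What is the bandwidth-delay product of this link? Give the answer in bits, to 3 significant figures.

24500000 bits

Propagation delay = 1070000 / 210000000 = 0.00509524 s.
BDP = R × t_prop = 4800000000 × 0.00509524 = 24457100 bits.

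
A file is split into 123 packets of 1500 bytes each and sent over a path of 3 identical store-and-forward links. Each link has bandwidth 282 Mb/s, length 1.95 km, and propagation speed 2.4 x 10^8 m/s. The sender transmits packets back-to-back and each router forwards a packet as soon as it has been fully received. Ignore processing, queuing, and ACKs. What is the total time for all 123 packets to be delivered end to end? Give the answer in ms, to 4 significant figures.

5.344 ms

Per-hop transmission t_tx = L/R = 12000/282000000 = 0.0425532 ms.
Per-hop propagation t_prop = 1950/240000000 = 0.008125 ms.
Pipeline fill: first packet needs 3·t_tx to clear all hops; remaining 122 packets each add one t_tx.
Total = (3+123-1)·t_tx + 3·t_prop = 125·0.0425532 + 3·0.008125 = 5.344 ms.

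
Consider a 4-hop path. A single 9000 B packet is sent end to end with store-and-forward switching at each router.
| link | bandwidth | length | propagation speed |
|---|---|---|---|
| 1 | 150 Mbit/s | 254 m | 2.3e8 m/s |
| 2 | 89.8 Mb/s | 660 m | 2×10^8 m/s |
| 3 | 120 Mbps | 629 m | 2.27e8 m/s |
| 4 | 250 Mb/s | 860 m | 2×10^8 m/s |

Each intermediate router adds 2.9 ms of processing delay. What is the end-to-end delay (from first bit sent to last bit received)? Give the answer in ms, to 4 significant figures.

L = 9000 × 8 = 72000 bits.
Transmission delays (L/R per hop): 0.48, 0.801782, 0.6, 0.288 ms; sum = 2.16978 ms.
Propagation delays (d/s per hop): 0.00110435, 0.0033, 0.00277093, 0.0043 ms; sum = 0.0114753 ms.
Processing at 3 router(s): 3 × 2.9 ms = 8.7 ms.
End-to-end = 10.88 ms.

10.88 ms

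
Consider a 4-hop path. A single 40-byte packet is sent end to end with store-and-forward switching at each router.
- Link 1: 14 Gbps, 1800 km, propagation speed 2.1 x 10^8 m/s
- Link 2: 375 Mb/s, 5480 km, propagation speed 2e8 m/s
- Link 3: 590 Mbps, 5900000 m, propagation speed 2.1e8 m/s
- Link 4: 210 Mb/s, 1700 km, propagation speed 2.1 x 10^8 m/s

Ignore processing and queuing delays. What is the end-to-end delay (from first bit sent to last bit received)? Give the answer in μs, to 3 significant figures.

72200 μs

L = 40 × 8 = 320 bits.
Transmission delays (L/R per hop): 0.0228571, 0.853333, 0.542373, 1.52381 μs; sum = 2.94237 μs.
Propagation delays (d/s per hop): 8571.43, 27400, 28095.2, 8095.24 μs; sum = 72161.9 μs.
End-to-end = 72200 μs.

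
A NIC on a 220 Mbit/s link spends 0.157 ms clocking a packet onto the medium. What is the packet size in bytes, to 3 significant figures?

4320 bytes

L = R × t_tx = 220000000 b/s × 0.000157 s = 34540 bits.
In bytes: 34540 / 8 = 4320 bytes.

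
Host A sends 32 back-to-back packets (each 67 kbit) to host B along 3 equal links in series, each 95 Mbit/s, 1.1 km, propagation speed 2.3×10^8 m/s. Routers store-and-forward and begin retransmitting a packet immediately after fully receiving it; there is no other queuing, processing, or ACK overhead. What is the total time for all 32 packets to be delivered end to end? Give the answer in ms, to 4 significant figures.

Per-hop transmission t_tx = L/R = 67000/95000000 = 0.705263 ms.
Per-hop propagation t_prop = 1100/2.3e+08 = 0.00478261 ms.
Pipeline fill: first packet needs 3·t_tx to clear all hops; remaining 31 packets each add one t_tx.
Total = (3+32-1)·t_tx + 3·t_prop = 34·0.705263 + 3·0.00478261 = 23.99 ms.

23.99 ms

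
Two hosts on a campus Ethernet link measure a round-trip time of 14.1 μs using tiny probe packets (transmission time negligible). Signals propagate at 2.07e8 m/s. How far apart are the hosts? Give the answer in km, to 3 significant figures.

1.46 km

One-way propagation = RTT/2 = 7.05 μs.
d = s × t = 2.07e+08 × 7.05e-06 = 1.46 km.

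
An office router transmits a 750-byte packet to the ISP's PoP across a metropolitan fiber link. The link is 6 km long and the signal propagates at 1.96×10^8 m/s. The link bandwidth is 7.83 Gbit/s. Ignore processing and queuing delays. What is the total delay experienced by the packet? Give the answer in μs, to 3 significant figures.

L = 750 × 8 = 6000 bits.
Transmission delay = L/R = 6000 / 7830000000 = 0.766284 μs.
Propagation delay = d/s = 6000 m / 196000000 m/s = 30.6122 μs.
Total = 31.4 μs.

31.4 μs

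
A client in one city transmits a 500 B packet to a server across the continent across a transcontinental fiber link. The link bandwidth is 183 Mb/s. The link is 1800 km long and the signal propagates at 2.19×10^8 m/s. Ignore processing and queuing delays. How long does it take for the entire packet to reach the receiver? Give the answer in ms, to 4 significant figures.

8.241 ms

L = 500 × 8 = 4000 bits.
Transmission delay = L/R = 4000 / 183000000 = 0.0218579 ms.
Propagation delay = d/s = 1800000 m / 219000000 m/s = 8.21918 ms.
Total = 8.241 ms.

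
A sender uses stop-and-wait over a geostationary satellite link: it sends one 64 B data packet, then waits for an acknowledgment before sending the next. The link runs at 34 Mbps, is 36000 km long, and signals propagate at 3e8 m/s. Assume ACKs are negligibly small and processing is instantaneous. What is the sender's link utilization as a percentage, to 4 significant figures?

t_tx = L/R = 512/34000000 = 1.50588e-05 s.
t_prop = 36000000/300000000 = 0.12 s; RTT = 0.24 s.
Cycle = t_tx + RTT = 0.240015 s.
Utilization = t_tx / cycle = 1.50588e-05/0.240015 = 0.006274 %.

0.006274 %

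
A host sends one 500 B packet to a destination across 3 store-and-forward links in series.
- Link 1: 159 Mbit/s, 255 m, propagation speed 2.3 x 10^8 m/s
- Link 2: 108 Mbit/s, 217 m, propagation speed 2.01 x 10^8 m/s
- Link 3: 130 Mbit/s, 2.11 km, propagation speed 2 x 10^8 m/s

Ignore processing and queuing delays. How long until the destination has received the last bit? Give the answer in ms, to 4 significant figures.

0.1057 ms

L = 500 × 8 = 4000 bits.
Transmission delays (L/R per hop): 0.0251572, 0.037037, 0.0307692 ms; sum = 0.0929635 ms.
Propagation delays (d/s per hop): 0.0011087, 0.0010796, 0.01055 ms; sum = 0.0127383 ms.
End-to-end = 0.1057 ms.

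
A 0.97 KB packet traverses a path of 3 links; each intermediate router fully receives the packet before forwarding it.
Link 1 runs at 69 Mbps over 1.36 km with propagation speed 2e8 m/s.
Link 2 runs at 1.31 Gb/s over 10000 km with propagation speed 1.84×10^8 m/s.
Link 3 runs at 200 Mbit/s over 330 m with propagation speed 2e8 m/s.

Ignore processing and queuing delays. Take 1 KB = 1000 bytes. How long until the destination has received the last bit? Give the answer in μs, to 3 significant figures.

L = 7760 bits.
Transmission delays (L/R per hop): 112.464, 5.92366, 38.8 μs; sum = 157.187 μs.
Propagation delays (d/s per hop): 6.8, 54347.8, 1.65 μs; sum = 54356.3 μs.
End-to-end = 54500 μs.

54500 μs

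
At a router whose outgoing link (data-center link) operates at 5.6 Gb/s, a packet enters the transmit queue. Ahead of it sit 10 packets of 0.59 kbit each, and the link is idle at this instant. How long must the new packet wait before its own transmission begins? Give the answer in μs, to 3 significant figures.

1.05 μs

Each queued packet: L/R = 590/5600000000 = 0.105357 μs.
10 queued → 1.05357 μs.
Queuing delay = 1.05 μs.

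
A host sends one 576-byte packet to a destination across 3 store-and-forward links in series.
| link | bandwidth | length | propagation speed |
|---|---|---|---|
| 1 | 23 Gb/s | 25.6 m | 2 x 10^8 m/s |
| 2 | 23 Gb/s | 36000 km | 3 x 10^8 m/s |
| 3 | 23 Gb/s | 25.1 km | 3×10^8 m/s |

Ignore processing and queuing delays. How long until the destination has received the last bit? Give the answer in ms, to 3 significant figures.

120 ms

L = 576 × 8 = 4608 bits.
Transmission delay per hop = L/R = 4608/23000000000 = 0.000200348 ms; 3 hops → 0.000601043 ms.
Propagation delays (d/s per hop): 0.000128, 120, 0.0836667 ms; sum = 120.084 ms.
End-to-end = 120 ms.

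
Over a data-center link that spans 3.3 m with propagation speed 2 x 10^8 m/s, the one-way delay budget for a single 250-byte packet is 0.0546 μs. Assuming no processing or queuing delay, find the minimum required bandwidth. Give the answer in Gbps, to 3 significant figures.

52.5 Gbps

L = 2000 bits.
Propagation delay = 3.3 / 200000000 = 0.0165 μs.
Transmission budget = 0.0546 − 0.0165 = 0.0381 μs.
R ≥ L / t_tx = 2000 bits / 3.81e-08 s = 52.5 Gbps.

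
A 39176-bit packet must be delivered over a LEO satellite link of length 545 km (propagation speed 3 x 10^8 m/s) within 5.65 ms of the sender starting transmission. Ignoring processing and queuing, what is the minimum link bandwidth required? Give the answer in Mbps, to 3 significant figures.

10.2 Mbps

Propagation delay = 545000 / 300000000 = 1.81667 ms.
Transmission budget = 5.65 − 1.81667 = 3.83333 ms.
R ≥ L / t_tx = 39176 bits / 0.00383333 s = 10.2 Mbps.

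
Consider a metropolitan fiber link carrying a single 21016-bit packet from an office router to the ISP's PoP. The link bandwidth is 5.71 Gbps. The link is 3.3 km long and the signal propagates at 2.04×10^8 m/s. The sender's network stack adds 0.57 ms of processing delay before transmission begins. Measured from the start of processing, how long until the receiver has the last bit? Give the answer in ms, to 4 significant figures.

0.5899 ms

Transmission delay = L/R = 21016 / 5710000000 = 0.00368056 ms.
Propagation delay = d/s = 3300 m / 204000000 m/s = 0.0161765 ms.
Plus processing delay 0.57 ms = 0.57 ms.
Total = 0.5899 ms.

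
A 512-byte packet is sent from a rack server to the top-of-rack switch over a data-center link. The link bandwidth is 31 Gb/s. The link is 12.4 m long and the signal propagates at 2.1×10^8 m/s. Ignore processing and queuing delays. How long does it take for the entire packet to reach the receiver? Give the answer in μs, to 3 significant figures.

L = 512 × 8 = 4096 bits.
Transmission delay = L/R = 4096 / 31000000000 = 0.132129 μs.
Propagation delay = d/s = 12.4 m / 210000000 m/s = 0.0590476 μs.
Total = 0.191 μs.

0.191 μs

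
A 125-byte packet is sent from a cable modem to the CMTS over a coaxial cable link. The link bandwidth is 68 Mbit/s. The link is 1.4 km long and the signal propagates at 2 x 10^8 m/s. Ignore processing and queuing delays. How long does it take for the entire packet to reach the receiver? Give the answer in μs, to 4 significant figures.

L = 125 × 8 = 1000 bits.
Transmission delay = L/R = 1000 / 68000000 = 14.7059 μs.
Propagation delay = d/s = 1400 m / 200000000 m/s = 7 μs.
Total = 21.71 μs.

21.71 μs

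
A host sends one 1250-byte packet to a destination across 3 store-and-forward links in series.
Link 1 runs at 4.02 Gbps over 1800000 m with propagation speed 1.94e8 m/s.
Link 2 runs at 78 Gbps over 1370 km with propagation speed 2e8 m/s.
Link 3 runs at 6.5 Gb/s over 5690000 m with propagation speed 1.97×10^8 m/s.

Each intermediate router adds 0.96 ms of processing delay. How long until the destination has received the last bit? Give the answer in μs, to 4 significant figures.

L = 1250 × 8 = 10000 bits.
Transmission delays (L/R per hop): 2.48756, 0.128205, 1.53846 μs; sum = 4.15423 μs.
Propagation delays (d/s per hop): 9278.35, 6850, 28883.2 μs; sum = 45011.6 μs.
Processing at 2 router(s): 2 × 0.96 ms = 1920 μs.
End-to-end = 46940 μs.

46940 μs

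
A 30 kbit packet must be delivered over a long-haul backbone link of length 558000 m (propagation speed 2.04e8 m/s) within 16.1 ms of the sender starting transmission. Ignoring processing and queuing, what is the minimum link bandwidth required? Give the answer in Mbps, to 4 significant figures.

Propagation delay = 558000 / 204000000 = 2.73529 ms.
Transmission budget = 16.1 − 2.73529 = 13.3647 ms.
R ≥ L / t_tx = 30000 bits / 0.0133647 s = 2.245 Mbps.

2.245 Mbps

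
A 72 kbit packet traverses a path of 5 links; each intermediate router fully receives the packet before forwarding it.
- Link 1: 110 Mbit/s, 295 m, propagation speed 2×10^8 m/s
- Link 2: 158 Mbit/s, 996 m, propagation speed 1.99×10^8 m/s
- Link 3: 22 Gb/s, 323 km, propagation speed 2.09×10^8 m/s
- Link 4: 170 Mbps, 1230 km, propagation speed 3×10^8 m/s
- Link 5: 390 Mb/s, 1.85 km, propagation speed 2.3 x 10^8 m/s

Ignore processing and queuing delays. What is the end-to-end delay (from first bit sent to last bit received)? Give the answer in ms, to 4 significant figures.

7.382 ms

L = 72000 bits.
Transmission delays (L/R per hop): 0.654545, 0.455696, 0.00327273, 0.423529, 0.184615 ms; sum = 1.72166 ms.
Propagation delays (d/s per hop): 0.001475, 0.00500503, 1.54545, 4.1, 0.00804348 ms; sum = 5.65998 ms.
End-to-end = 7.382 ms.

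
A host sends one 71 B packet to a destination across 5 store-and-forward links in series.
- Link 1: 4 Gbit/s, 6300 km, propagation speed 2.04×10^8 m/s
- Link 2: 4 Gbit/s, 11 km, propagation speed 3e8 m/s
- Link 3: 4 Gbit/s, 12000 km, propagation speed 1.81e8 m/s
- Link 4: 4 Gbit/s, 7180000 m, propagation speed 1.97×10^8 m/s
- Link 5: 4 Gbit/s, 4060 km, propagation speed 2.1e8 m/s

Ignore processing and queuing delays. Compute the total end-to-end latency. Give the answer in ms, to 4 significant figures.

153.0 ms

L = 71 × 8 = 568 bits.
Transmission delay per hop = L/R = 568/4000000000 = 0.000142 ms; 5 hops → 0.00071 ms.
Propagation delays (d/s per hop): 30.8824, 0.0366667, 66.2983, 36.4467, 19.3333 ms; sum = 152.997 ms.
End-to-end = 153.0 ms.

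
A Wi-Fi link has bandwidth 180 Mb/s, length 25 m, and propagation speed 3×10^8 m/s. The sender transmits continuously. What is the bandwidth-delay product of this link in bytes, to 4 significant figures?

Propagation delay = 25 / 300000000 = 8.33333e-08 s.
BDP = R × t_prop = 180000000 × 8.33333e-08 = 15 bits.
In bytes: 15/8 = 1.875 bytes.

1.875 bytes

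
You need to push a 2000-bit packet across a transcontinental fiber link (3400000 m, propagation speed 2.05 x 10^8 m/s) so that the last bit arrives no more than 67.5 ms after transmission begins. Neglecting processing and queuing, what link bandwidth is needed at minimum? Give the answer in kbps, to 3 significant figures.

Propagation delay = 3400000 / 2.05e+08 = 16.5854 ms.
Transmission budget = 67.5 − 16.5854 = 50.9146 ms.
R ≥ L / t_tx = 2000 bits / 0.0509146 s = 39.3 kbps.

39.3 kbps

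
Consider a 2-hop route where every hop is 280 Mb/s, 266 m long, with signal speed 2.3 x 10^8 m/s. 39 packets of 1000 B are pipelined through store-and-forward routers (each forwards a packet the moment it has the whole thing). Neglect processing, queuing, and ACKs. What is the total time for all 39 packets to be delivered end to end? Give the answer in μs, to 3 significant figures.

1150 μs

Per-hop transmission t_tx = L/R = 8000/280000000 = 28.5714 μs.
Per-hop propagation t_prop = 266/2.3e+08 = 1.15652 μs.
Pipeline fill: first packet needs 2·t_tx to clear all hops; remaining 38 packets each add one t_tx.
Total = (2+39-1)·t_tx + 2·t_prop = 40·28.5714 + 2·1.15652 = 1150 μs.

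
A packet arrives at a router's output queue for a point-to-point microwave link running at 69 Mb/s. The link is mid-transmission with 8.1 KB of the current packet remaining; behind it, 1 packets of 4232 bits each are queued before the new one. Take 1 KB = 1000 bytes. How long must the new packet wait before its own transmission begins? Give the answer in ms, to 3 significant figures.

1.00 ms

Each queued packet: L/R = 4232/69000000 = 0.0613333 ms.
1 queued → 0.0613333 ms.
Plus remaining 64800 bits of current packet: 0.93913 ms.
Queuing delay = 1.00 ms.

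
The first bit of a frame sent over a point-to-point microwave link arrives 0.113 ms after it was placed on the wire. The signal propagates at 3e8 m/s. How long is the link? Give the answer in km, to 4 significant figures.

33.90 km

d = s × t_prop = 300000000 × 0.000113 = 33.90 km.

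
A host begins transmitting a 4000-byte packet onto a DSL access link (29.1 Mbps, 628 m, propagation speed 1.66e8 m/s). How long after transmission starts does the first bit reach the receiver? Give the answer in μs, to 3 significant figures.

3.78 μs

First bit experiences only propagation delay: d/s = 628/166000000 = 3.78 μs.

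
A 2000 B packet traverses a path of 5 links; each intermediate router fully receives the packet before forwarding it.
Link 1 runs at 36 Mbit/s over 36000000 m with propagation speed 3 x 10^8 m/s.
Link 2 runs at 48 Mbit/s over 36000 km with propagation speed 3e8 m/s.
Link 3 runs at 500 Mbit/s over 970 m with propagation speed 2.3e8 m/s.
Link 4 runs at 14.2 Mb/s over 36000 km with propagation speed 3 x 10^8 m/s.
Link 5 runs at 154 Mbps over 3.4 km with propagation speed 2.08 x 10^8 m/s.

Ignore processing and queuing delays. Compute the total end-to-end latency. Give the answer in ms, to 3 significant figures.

L = 2000 × 8 = 16000 bits.
Transmission delays (L/R per hop): 0.444444, 0.333333, 0.032, 1.12676, 0.103896 ms; sum = 2.04043 ms.
Propagation delays (d/s per hop): 120, 120, 0.00421739, 120, 0.0163462 ms; sum = 360.021 ms.
End-to-end = 362 ms.

362 ms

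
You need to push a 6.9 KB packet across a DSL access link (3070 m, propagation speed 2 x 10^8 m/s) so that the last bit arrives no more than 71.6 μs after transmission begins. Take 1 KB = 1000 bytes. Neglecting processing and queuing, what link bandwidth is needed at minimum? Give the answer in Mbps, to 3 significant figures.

L = 55200 bits.
Propagation delay = 3070 / 200000000 = 15.35 μs.
Transmission budget = 71.6 − 15.35 = 56.25 μs.
R ≥ L / t_tx = 55200 bits / 5.625e-05 s = 981 Mbps.

981 Mbps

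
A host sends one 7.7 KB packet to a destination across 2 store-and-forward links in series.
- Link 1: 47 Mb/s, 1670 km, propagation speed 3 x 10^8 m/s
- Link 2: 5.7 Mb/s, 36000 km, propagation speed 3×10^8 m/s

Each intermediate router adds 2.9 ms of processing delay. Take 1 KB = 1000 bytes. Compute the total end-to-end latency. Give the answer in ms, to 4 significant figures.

L = 61600 bits.
Transmission delays (L/R per hop): 1.31064, 10.807 ms; sum = 12.1177 ms.
Propagation delays (d/s per hop): 5.56667, 120 ms; sum = 125.567 ms.
Processing at 1 router(s): 1 × 2.9 ms = 2.9 ms.
End-to-end = 140.6 ms.

140.6 ms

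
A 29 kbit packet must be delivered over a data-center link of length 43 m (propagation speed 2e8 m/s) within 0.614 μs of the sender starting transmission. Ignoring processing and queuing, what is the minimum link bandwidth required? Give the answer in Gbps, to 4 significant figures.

72.68 Gbps

Propagation delay = 43 / 200000000 = 0.215 μs.
Transmission budget = 0.614 − 0.215 = 0.399 μs.
R ≥ L / t_tx = 29000 bits / 3.99e-07 s = 72.68 Gbps.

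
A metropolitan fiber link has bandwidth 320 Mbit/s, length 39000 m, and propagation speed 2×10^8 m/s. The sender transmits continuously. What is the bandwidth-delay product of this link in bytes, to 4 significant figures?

7800 bytes

Propagation delay = 39000 / 200000000 = 0.000195 s.
BDP = R × t_prop = 320000000 × 0.000195 = 62400 bits.
In bytes: 62400/8 = 7800 bytes.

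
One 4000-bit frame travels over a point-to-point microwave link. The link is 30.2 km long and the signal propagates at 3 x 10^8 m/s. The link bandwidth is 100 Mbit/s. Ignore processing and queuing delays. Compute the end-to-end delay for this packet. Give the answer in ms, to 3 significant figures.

0.141 ms

Transmission delay = L/R = 4000 / 100000000 = 0.04 ms.
Propagation delay = d/s = 30200 m / 300000000 m/s = 0.100667 ms.
Total = 0.141 ms.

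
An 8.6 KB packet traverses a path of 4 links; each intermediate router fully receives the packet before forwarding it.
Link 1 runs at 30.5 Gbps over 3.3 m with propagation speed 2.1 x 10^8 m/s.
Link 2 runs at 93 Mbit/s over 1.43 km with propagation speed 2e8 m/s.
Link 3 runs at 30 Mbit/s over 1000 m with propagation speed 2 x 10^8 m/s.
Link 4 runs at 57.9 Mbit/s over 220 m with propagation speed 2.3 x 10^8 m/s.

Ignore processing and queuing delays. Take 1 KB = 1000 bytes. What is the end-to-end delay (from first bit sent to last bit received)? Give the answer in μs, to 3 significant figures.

L = 68800 bits.
Transmission delays (L/R per hop): 2.25574, 739.785, 2293.33, 1188.26 μs; sum = 4223.63 μs.
Propagation delays (d/s per hop): 0.0157143, 7.15, 5, 0.956522 μs; sum = 13.1222 μs.
End-to-end = 4240 μs.

4240 μs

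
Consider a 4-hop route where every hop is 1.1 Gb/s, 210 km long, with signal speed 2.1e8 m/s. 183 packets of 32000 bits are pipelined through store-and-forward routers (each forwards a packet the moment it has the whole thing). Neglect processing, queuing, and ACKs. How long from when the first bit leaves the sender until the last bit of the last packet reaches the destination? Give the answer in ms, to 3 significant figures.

Per-hop transmission t_tx = L/R = 32000/1100000000 = 0.0290909 ms.
Per-hop propagation t_prop = 210000/210000000 = 1 ms.
Pipeline fill: first packet needs 4·t_tx to clear all hops; remaining 182 packets each add one t_tx.
Total = (4+183-1)·t_tx + 4·t_prop = 186·0.0290909 + 4·1 = 9.41 ms.

9.41 ms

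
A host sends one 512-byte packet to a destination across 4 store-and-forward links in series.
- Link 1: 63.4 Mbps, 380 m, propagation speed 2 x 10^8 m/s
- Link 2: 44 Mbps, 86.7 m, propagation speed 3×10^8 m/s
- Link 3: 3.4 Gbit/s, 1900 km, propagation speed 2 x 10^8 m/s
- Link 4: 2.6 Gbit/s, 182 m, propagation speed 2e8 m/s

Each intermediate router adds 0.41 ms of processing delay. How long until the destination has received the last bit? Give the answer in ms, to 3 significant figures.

L = 512 × 8 = 4096 bits.
Transmission delays (L/R per hop): 0.0646057, 0.0930909, 0.00120471, 0.00157538 ms; sum = 0.160477 ms.
Propagation delays (d/s per hop): 0.0019, 0.000289, 9.5, 0.00091 ms; sum = 9.5031 ms.
Processing at 3 router(s): 3 × 0.41 ms = 1.23 ms.
End-to-end = 10.9 ms.

10.9 ms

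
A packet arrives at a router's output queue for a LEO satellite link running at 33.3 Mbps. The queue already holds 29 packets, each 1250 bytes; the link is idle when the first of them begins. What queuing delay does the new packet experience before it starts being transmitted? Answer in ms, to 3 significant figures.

8.71 ms

Each queued packet: L/R = 10000/3.33e+07 = 0.3003 ms.
29 queued → 8.70871 ms.
Queuing delay = 8.71 ms.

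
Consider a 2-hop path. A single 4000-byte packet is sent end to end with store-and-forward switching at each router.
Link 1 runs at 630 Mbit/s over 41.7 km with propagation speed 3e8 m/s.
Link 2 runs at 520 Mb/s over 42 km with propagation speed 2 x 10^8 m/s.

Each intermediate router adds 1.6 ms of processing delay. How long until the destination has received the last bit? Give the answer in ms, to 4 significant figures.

L = 4000 × 8 = 32000 bits.
Transmission delays (L/R per hop): 0.0507937, 0.0615385 ms; sum = 0.112332 ms.
Propagation delays (d/s per hop): 0.139, 0.21 ms; sum = 0.349 ms.
Processing at 1 router(s): 1 × 1.6 ms = 1.6 ms.
End-to-end = 2.061 ms.

2.061 ms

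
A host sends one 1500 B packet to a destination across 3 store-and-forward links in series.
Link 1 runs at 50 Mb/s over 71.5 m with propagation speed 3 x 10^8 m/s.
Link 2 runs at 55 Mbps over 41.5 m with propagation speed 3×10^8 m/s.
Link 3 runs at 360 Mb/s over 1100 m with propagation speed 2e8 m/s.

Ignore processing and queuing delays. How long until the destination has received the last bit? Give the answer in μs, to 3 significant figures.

497 μs

L = 1500 × 8 = 12000 bits.
Transmission delays (L/R per hop): 240, 218.182, 33.3333 μs; sum = 491.515 μs.
Propagation delays (d/s per hop): 0.238333, 0.138333, 5.5 μs; sum = 5.87667 μs.
End-to-end = 497 μs.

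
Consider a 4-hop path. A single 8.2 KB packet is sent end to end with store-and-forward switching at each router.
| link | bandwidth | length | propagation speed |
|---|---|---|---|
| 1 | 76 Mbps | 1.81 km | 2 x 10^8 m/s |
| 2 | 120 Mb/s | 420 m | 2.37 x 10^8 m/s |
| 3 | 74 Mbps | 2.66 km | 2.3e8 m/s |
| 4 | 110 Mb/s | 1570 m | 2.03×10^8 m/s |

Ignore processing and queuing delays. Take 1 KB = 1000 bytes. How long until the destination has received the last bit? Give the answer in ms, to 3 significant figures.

2.92 ms

L = 65600 bits.
Transmission delays (L/R per hop): 0.863158, 0.546667, 0.886486, 0.596364 ms; sum = 2.89267 ms.
Propagation delays (d/s per hop): 0.00905, 0.00177215, 0.0115652, 0.00773399 ms; sum = 0.0301214 ms.
End-to-end = 2.92 ms.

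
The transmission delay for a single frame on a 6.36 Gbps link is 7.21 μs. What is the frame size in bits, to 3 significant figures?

45900 bits

L = R × t_tx = 6360000000 b/s × 7.21e-06 s = 45855.6 bits.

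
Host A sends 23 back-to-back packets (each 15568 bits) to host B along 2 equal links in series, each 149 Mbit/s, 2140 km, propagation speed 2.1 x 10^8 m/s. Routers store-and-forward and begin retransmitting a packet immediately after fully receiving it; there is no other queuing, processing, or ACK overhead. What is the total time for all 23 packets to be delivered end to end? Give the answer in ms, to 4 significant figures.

Per-hop transmission t_tx = L/R = 15568/149000000 = 0.104483 ms.
Per-hop propagation t_prop = 2140000/210000000 = 10.1905 ms.
Pipeline fill: first packet needs 2·t_tx to clear all hops; remaining 22 packets each add one t_tx.
Total = (2+23-1)·t_tx + 2·t_prop = 24·0.104483 + 2·10.1905 = 22.89 ms.

22.89 ms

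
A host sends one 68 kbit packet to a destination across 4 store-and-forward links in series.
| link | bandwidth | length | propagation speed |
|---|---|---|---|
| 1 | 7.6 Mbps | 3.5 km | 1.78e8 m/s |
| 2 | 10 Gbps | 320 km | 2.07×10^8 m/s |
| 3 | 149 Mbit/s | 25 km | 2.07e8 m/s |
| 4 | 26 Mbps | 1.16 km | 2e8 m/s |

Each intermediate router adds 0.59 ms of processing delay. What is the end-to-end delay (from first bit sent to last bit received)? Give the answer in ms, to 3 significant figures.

15.5 ms

L = 68000 bits.
Transmission delays (L/R per hop): 8.94737, 0.0068, 0.456376, 2.61538 ms; sum = 12.0259 ms.
Propagation delays (d/s per hop): 0.0196629, 1.54589, 0.120773, 0.0058 ms; sum = 1.69213 ms.
Processing at 3 router(s): 3 × 0.59 ms = 1.77 ms.
End-to-end = 15.5 ms.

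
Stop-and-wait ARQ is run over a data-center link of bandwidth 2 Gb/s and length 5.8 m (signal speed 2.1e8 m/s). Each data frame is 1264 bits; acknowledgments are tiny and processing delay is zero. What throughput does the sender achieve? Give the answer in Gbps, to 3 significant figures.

1.84 Gbps

t_tx = L/R = 1264/2000000000 = 6.32e-07 s.
t_prop = 5.8/210000000 = 2.7619e-08 s; RTT = 5.52381e-08 s.
Cycle = t_tx + RTT = 6.87238e-07 s.
Throughput = L / cycle = 1264 / 6.87238e-07 = 1.84 Gbps.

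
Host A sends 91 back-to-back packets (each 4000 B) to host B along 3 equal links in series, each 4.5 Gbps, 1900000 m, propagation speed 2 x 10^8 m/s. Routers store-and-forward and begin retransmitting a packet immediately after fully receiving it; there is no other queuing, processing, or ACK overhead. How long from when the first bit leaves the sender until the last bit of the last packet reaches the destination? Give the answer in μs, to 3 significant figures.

Per-hop transmission t_tx = L/R = 32000/4500000000 = 7.11111 μs.
Per-hop propagation t_prop = 1900000/200000000 = 9500 μs.
Pipeline fill: first packet needs 3·t_tx to clear all hops; remaining 90 packets each add one t_tx.
Total = (3+91-1)·t_tx + 3·t_prop = 93·7.11111 + 3·9500 = 29200 μs.

29200 μs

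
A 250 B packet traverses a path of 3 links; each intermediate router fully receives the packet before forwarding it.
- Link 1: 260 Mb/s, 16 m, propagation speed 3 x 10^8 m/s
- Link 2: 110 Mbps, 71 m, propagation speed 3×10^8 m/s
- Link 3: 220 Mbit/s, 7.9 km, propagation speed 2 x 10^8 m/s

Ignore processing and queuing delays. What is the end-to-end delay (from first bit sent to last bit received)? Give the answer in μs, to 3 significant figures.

74.8 μs

L = 250 × 8 = 2000 bits.
Transmission delays (L/R per hop): 7.69231, 18.1818, 9.09091 μs; sum = 34.965 μs.
Propagation delays (d/s per hop): 0.0533333, 0.236667, 39.5 μs; sum = 39.79 μs.
End-to-end = 74.8 μs.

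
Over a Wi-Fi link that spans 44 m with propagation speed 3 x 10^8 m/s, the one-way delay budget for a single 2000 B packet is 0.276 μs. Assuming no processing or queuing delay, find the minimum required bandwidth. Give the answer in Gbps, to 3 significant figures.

L = 16000 bits.
Propagation delay = 44 / 300000000 = 0.146667 μs.
Transmission budget = 0.276 − 0.146667 = 0.129333 μs.
R ≥ L / t_tx = 16000 bits / 1.29333e-07 s = 124 Gbps.

124 Gbps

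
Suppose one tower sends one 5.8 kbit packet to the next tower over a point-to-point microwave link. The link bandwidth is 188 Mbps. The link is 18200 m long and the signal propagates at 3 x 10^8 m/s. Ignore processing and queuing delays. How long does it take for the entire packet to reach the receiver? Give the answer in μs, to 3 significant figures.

L = 5800 bits.
Transmission delay = L/R = 5800 / 188000000 = 30.8511 μs.
Propagation delay = d/s = 18200 m / 300000000 m/s = 60.6667 μs.
Total = 91.5 μs.

91.5 μs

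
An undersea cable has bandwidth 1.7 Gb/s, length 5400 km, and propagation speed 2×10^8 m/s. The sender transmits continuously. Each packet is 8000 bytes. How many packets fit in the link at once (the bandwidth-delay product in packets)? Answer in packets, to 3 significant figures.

Propagation delay = 5400000 / 200000000 = 0.027 s.
BDP = R × t_prop = 1700000000 × 0.027 = 45900000 bits.
In packets of 64000 bits: 717 packets.

717 packets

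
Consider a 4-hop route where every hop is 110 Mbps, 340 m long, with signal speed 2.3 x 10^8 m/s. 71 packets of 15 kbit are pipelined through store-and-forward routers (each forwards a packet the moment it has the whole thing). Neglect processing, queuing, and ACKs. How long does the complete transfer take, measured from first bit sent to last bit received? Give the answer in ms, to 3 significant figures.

Per-hop transmission t_tx = L/R = 15000/110000000 = 0.136364 ms.
Per-hop propagation t_prop = 340/2.3e+08 = 0.00147826 ms.
Pipeline fill: first packet needs 4·t_tx to clear all hops; remaining 70 packets each add one t_tx.
Total = (4+71-1)·t_tx + 4·t_prop = 74·0.136364 + 4·0.00147826 = 10.1 ms.

10.1 ms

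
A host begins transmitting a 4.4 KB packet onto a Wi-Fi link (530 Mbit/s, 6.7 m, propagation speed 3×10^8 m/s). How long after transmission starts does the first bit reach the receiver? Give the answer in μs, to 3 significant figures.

First bit experiences only propagation delay: d/s = 6.7/300000000 = 0.0223 μs.

0.0223 μs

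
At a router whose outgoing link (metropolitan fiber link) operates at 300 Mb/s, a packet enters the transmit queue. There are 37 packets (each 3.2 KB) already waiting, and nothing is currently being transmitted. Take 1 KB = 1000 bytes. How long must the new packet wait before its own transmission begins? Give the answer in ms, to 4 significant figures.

3.157 ms

Each queued packet: L/R = 25600/300000000 = 0.0853333 ms.
37 queued → 3.15733 ms.
Queuing delay = 3.157 ms.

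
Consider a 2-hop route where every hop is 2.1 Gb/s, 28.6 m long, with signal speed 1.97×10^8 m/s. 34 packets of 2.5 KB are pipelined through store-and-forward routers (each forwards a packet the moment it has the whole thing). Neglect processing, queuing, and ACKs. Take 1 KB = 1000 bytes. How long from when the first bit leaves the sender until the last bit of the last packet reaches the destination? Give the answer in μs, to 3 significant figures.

334 μs

Per-hop transmission t_tx = L/R = 20000/2100000000 = 9.52381 μs.
Per-hop propagation t_prop = 28.6/197000000 = 0.145178 μs.
Pipeline fill: first packet needs 2·t_tx to clear all hops; remaining 33 packets each add one t_tx.
Total = (2+34-1)·t_tx + 2·t_prop = 35·9.52381 + 2·0.145178 = 334 μs.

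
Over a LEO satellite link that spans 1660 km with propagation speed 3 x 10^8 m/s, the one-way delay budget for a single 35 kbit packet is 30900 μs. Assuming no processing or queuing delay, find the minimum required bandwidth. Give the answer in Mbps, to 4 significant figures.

1.380 Mbps

Propagation delay = 1660000 / 300000000 = 5533.33 μs.
Transmission budget = 30900 − 5533.33 = 25366.7 μs.
R ≥ L / t_tx = 35000 bits / 0.0253667 s = 1.380 Mbps.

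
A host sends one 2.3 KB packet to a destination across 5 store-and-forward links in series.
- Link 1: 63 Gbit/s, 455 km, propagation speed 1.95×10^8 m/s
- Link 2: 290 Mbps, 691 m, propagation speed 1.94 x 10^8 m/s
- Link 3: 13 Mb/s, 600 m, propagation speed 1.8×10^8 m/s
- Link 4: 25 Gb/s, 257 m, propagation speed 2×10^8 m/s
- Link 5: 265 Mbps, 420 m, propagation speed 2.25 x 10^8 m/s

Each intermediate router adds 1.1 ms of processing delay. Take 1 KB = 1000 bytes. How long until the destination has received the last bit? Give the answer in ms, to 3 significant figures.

8.29 ms

L = 18400 bits.
Transmission delays (L/R per hop): 0.000292063, 0.0634483, 1.41538, 0.000736, 0.069434 ms; sum = 1.54929 ms.
Propagation delays (d/s per hop): 2.33333, 0.00356186, 0.00333333, 0.001285, 0.00186667 ms; sum = 2.34338 ms.
Processing at 4 router(s): 4 × 1.1 ms = 4.4 ms.
End-to-end = 8.29 ms.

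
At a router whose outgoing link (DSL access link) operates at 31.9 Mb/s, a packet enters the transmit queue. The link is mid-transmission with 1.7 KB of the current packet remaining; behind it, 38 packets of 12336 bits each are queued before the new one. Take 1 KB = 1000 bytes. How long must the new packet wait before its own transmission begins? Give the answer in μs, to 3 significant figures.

Each queued packet: L/R = 12336/31900000 = 386.708 μs.
38 queued → 14694.9 μs.
Plus remaining 13600 bits of current packet: 426.332 μs.
Queuing delay = 15100 μs.

15100 μs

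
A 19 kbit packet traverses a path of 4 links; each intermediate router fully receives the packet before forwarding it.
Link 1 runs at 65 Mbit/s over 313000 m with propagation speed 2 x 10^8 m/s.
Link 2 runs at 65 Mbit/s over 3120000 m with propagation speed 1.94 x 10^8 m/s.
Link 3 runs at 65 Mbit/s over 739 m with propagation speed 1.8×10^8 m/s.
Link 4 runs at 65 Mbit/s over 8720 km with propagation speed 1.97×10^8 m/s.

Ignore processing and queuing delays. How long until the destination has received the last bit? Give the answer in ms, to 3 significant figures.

63.1 ms

L = 19000 bits.
Transmission delay per hop = L/R = 19000/65000000 = 0.292308 ms; 4 hops → 1.16923 ms.
Propagation delays (d/s per hop): 1.565, 16.0825, 0.00410556, 44.264 ms; sum = 61.9155 ms.
End-to-end = 63.1 ms.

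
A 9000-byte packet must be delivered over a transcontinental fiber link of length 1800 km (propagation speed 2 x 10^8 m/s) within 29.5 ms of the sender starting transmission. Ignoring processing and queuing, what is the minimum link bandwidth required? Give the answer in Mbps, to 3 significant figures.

L = 72000 bits.
Propagation delay = 1800000 / 200000000 = 9 ms.
Transmission budget = 29.5 − 9 = 20.5 ms.
R ≥ L / t_tx = 72000 bits / 0.0205 s = 3.51 Mbps.

3.51 Mbps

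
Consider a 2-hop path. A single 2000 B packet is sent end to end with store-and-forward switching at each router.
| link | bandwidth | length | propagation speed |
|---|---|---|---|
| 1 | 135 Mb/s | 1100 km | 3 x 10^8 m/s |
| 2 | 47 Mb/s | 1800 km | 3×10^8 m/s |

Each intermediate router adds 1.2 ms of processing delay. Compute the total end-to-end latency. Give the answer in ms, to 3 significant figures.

11.3 ms

L = 2000 × 8 = 16000 bits.
Transmission delays (L/R per hop): 0.118519, 0.340426 ms; sum = 0.458944 ms.
Propagation delays (d/s per hop): 3.66667, 6 ms; sum = 9.66667 ms.
Processing at 1 router(s): 1 × 1.2 ms = 1.2 ms.
End-to-end = 11.3 ms.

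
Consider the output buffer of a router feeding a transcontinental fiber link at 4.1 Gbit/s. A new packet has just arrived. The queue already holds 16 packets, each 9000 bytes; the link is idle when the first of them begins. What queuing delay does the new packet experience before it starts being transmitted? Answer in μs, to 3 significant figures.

Each queued packet: L/R = 72000/4.1e+09 = 17.561 μs.
16 queued → 280.976 μs.
Queuing delay = 281 μs.

281 μs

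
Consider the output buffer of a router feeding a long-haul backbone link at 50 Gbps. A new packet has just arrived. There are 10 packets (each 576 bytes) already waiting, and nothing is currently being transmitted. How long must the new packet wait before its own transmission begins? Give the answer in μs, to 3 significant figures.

0.922 μs

Each queued packet: L/R = 4608/50000000000 = 0.09216 μs.
10 queued → 0.9216 μs.
Queuing delay = 0.922 μs.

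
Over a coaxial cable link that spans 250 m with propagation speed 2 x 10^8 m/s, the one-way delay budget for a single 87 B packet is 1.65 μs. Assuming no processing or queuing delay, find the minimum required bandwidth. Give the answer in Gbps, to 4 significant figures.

L = 696 bits.
Propagation delay = 250 / 200000000 = 1.25 μs.
Transmission budget = 1.65 − 1.25 = 0.4 μs.
R ≥ L / t_tx = 696 bits / 4e-07 s = 1.740 Gbps.

1.740 Gbps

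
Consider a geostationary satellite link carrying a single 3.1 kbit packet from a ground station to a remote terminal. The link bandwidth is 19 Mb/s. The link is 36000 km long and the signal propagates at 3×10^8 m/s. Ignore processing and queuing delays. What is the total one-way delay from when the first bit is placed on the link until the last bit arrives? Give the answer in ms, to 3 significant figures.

120 ms

L = 3100 bits.
Transmission delay = L/R = 3100 / 19000000 = 0.163158 ms.
Propagation delay = d/s = 36000000 m / 300000000 m/s = 120 ms.
Total = 120 ms.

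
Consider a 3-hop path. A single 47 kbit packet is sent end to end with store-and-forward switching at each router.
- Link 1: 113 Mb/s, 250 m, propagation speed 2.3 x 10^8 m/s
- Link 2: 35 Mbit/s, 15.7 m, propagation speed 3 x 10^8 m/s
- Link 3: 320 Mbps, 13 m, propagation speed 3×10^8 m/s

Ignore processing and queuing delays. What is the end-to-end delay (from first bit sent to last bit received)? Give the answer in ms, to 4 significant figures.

L = 47000 bits.
Transmission delays (L/R per hop): 0.415929, 1.34286, 0.146875 ms; sum = 1.90566 ms.
Propagation delays (d/s per hop): 0.00108696, 5.23333e-05, 4.33333e-05 ms; sum = 0.00118262 ms.
End-to-end = 1.907 ms.

1.907 ms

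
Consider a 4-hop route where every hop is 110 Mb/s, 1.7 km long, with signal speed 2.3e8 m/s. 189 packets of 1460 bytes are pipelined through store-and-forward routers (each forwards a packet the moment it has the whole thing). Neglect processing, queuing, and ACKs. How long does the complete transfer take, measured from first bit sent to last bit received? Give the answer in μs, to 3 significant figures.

20400 μs

Per-hop transmission t_tx = L/R = 11680/110000000 = 106.182 μs.
Per-hop propagation t_prop = 1700/2.3e+08 = 7.3913 μs.
Pipeline fill: first packet needs 4·t_tx to clear all hops; remaining 188 packets each add one t_tx.
Total = (4+189-1)·t_tx + 4·t_prop = 192·106.182 + 4·7.3913 = 20400 μs.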